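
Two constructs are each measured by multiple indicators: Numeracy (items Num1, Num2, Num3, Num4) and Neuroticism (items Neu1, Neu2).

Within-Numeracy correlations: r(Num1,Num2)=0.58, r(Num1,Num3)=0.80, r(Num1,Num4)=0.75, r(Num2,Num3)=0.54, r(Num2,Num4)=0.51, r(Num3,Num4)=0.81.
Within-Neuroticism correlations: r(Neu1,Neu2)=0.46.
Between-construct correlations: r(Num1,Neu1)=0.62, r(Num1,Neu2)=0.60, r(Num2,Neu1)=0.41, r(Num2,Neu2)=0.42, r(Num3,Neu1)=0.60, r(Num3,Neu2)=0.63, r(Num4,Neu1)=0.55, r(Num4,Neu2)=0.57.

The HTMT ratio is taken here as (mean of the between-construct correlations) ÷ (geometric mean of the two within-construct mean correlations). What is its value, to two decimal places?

0.99

Mean heterotrait r = 4.40/8 = 0.5500.
Mean within-Num = 3.99/6 = 0.6650; mean within-Neu = 0.46/1 = 0.4600.
Geometric mean = √(0.6650 × 0.4600) = 0.5531.
HTMT = 0.5500 / 0.5531 = 0.99.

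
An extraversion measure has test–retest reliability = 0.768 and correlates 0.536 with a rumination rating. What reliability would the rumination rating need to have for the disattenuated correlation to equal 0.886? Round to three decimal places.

0.477

r_true = r_obs / √(r_xx · r_yy) ⇒ 0.886 = 0.536 / √(0.768 · r_yy).
√(0.768 · r_yy) = 0.536 / 0.886 = 0.6050; 0.768 · r_yy = 0.3660; r_yy = 0.3660 / 0.768 ≈ 0.477.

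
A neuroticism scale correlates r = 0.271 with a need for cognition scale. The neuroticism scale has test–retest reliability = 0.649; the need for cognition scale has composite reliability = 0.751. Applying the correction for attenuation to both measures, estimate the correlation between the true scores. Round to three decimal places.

0.388

r_true = r_obs / √(r_xx · r_yy) = 0.271 / √(0.649 × 0.751) = 0.271 / √0.487399 = 0.271 / 0.6981 ≈ 0.388.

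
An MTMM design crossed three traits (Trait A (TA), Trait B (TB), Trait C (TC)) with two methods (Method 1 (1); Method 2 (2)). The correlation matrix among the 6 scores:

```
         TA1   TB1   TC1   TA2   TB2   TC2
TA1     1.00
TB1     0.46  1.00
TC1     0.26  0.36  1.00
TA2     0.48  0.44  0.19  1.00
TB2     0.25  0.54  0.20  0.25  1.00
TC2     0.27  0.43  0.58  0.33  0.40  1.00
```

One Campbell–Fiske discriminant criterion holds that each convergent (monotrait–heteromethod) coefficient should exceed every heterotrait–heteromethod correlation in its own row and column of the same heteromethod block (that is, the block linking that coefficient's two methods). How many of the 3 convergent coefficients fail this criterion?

Convergent coefficients and their comparison sets:
TA (methods 1·2): 0.48 vs {0.25, 0.44, 0.27, 0.19} → pass.
TB (methods 1·2): 0.54 vs {0.44, 0.25, 0.43, 0.20} → pass.
TC (methods 1·2): 0.58 vs {0.19, 0.27, 0.20, 0.43} → pass.
0 of 3 fail.

0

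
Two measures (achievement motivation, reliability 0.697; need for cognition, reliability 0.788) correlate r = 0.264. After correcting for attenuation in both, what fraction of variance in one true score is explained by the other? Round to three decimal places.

0.127

Disattenuated r = 0.264 / √(0.697 × 0.788) = 0.264 / 0.7411 = 0.3562.
Shared true-score variance = 0.3562² = 0.1269 ≈ 0.127.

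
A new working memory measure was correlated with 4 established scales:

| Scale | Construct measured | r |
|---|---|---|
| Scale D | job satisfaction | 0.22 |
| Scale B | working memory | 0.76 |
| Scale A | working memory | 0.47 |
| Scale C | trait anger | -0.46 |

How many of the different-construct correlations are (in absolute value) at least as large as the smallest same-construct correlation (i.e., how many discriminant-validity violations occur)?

0

Convergent (same construct = working memory): Scale B, Scale A.
Smallest convergent = 0.47. Discriminant |r|: 0.22, 0.46; count ≥ 0.47 → 0.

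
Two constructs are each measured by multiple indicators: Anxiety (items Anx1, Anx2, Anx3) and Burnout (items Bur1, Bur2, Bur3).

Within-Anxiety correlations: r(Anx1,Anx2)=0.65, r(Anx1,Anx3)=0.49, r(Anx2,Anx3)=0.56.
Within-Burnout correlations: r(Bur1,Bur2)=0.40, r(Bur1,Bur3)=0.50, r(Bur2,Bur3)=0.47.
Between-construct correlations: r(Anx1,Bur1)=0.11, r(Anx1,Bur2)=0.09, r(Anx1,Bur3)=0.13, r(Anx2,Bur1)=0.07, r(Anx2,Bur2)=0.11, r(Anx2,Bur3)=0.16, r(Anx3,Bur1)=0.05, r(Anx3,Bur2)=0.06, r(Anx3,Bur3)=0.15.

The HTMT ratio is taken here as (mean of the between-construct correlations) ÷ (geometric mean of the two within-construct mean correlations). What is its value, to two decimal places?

0.20

Mean between = 0.93/9 = 0.1033.
Mean within-Anx = 1.70/3 = 0.5667; mean within-Bur = 1.37/3 = 0.4567.
Geometric mean = √(0.5667 × 0.4567) = 0.5087.
HTMT = 0.1033 / 0.5087 = 0.20.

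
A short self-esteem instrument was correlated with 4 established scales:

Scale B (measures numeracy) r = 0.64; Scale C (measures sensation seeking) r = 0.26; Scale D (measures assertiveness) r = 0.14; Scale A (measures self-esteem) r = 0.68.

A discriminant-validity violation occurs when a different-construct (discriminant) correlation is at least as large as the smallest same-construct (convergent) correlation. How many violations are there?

0

Convergent (same construct = self-esteem): Scale A.
Smallest convergent = 0.68. Discriminant values: 0.64, 0.26, 0.14; count ≥ 0.68 → 0.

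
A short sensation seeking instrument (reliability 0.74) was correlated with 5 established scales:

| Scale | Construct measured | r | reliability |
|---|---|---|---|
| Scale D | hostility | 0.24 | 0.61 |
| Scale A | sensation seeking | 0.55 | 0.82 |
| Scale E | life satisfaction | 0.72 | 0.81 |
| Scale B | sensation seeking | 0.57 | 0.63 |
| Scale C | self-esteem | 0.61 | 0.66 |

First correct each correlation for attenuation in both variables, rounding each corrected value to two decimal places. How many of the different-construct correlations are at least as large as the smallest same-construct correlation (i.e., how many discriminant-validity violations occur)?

2

Disattenuated r (r / √(r_scale · r_new)):
  Scale D (disc): 0.24 / √(0.61·0.74) = 0.36
  Scale A (conv): 0.55 / √(0.82·0.74) = 0.71
  Scale E (disc): 0.72 / √(0.81·0.74) = 0.93
  Scale B (conv): 0.57 / √(0.63·0.74) = 0.83
  Scale C (disc): 0.61 / √(0.66·0.74) = 0.87
Smallest convergent = 0.71. Discriminant values: 0.36, 0.93, 0.87; count ≥ 0.71 → 2.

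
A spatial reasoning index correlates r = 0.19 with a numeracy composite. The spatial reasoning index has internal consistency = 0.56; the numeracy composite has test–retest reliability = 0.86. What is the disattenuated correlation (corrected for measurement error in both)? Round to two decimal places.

0.27

r_true = r_obs / √(r_xx · r_yy) = 0.19 / √(0.56 × 0.86) = 0.19 / √0.4816 = 0.19 / 0.6940 ≈ 0.27.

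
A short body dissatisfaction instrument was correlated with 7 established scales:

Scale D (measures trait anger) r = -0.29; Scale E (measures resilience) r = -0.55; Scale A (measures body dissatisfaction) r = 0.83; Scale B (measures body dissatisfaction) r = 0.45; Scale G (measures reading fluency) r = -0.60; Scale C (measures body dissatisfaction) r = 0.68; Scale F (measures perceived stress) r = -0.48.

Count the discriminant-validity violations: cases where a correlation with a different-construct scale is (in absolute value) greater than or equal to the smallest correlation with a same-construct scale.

Convergent (same construct = body dissatisfaction): Scale A, Scale B, Scale C.
Smallest convergent = 0.45. Discriminant |r|: 0.29, 0.55, 0.60, 0.48; count ≥ 0.45 → 3.

3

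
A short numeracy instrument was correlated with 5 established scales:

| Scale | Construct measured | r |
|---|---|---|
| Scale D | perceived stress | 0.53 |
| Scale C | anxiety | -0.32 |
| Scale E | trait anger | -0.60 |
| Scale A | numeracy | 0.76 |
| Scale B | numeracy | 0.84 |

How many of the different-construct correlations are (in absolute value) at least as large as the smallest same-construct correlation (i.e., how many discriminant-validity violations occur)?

Convergent (same construct = numeracy): Scale A, Scale B.
Smallest convergent = 0.76. Discriminant |r|: 0.53, 0.32, 0.60; count ≥ 0.76 → 0.

0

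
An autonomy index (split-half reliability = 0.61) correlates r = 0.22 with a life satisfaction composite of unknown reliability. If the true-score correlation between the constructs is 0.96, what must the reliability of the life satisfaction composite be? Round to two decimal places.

r_true = r_obs / √(r_xx · r_yy) ⇒ 0.96 = 0.22 / √(0.61 · r_yy).
√(0.61 · r_yy) = 0.22 / 0.96 = 0.2292; 0.61 · r_yy = 0.0525; r_yy = 0.0525 / 0.61 ≈ 0.09.

0.09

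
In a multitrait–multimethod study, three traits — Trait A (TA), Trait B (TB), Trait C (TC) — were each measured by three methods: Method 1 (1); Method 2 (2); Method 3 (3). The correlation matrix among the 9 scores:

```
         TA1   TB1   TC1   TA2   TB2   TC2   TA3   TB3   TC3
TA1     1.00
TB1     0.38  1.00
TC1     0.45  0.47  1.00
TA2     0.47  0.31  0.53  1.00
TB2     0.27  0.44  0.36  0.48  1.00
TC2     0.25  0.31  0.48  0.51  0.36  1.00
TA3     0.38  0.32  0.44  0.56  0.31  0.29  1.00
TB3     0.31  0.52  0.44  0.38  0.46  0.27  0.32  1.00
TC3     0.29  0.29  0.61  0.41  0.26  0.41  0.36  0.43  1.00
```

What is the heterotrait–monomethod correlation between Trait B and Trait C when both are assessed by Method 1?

0.47

Different traits, same method: r(TB1, TC1) = 0.47.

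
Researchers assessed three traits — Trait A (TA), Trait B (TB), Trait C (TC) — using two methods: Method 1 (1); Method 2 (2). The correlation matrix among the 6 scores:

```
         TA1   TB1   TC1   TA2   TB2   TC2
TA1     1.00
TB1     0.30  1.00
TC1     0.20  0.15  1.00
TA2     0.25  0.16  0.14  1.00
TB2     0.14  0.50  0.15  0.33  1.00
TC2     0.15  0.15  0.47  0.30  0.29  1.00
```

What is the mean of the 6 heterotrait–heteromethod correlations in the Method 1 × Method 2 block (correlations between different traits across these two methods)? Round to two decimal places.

0.15

HTHM values (method 1 × method 2): 0.14, 0.15, 0.16, 0.15, 0.14, 0.15; mean = 0.89/6 = 0.15.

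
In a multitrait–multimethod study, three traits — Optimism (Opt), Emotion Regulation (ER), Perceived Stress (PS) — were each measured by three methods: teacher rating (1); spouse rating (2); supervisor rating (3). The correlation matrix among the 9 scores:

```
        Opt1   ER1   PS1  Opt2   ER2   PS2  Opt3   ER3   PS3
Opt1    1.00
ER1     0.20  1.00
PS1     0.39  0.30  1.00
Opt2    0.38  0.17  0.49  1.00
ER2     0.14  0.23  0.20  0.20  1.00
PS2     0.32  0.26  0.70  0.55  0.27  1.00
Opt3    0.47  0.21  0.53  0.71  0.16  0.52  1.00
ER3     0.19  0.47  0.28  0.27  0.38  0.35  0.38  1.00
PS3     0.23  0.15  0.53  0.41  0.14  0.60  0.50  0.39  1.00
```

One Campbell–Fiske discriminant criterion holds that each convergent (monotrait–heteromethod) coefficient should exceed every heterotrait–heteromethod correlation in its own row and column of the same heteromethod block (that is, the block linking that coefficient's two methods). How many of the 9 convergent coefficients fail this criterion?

4

Convergent coefficients and their comparison sets:
Opt (methods 1·2): 0.38 vs {0.14, 0.17, 0.32, 0.49} → fail.
Opt (methods 1·3): 0.47 vs {0.19, 0.21, 0.23, 0.53} → fail.
Opt (methods 2·3): 0.71 vs {0.27, 0.16, 0.41, 0.52} → pass.
ER (methods 1·2): 0.23 vs {0.17, 0.14, 0.26, 0.20} → fail.
ER (methods 1·3): 0.47 vs {0.21, 0.19, 0.15, 0.28} → pass.
ER (methods 2·3): 0.38 vs {0.16, 0.27, 0.14, 0.35} → pass.
PS (methods 1·2): 0.70 vs {0.49, 0.32, 0.20, 0.26} → pass.
PS (methods 1·3): 0.53 vs {0.53, 0.23, 0.28, 0.15} → fail.
PS (methods 2·3): 0.60 vs {0.52, 0.41, 0.35, 0.14} → pass.
4 of 9 fail.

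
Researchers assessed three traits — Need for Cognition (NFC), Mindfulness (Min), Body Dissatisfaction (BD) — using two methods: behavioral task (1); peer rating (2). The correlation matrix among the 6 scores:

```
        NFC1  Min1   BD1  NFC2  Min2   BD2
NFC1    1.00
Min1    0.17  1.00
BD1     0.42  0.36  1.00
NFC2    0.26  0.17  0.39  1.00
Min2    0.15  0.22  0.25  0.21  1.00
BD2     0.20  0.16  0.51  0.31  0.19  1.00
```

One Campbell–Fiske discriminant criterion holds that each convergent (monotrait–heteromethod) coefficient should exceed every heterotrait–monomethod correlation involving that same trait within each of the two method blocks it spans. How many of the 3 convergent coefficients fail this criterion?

2

Checking each validity diagonal entry against its comparison values:
NFC (methods 1·2): 0.26 vs {0.17, 0.21, 0.42, 0.31} → fail.
Min (methods 1·2): 0.22 vs {0.17, 0.21, 0.36, 0.19} → fail.
BD (methods 1·2): 0.51 vs {0.42, 0.31, 0.36, 0.19} → pass.
2 of 3 fail.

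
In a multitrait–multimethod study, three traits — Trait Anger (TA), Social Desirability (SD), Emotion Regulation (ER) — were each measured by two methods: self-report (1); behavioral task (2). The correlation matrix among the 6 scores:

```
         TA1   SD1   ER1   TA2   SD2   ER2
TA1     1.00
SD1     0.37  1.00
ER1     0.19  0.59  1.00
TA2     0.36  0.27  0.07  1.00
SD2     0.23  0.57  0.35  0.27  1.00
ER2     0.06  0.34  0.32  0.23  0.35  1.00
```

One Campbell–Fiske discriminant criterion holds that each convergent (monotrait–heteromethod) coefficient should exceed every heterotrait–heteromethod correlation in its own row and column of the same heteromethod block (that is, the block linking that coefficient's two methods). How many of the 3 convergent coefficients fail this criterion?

Checking each validity diagonal entry against its comparison values:
TA (methods 1·2): 0.36 vs {0.23, 0.27, 0.06, 0.07} → pass.
SD (methods 1·2): 0.57 vs {0.27, 0.23, 0.34, 0.35} → pass.
ER (methods 1·2): 0.32 vs {0.07, 0.06, 0.35, 0.34} → fail.
1 of 3 fail.

1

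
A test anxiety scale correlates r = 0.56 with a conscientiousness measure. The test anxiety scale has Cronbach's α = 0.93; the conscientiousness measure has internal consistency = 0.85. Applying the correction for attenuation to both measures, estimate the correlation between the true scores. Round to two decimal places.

r_true = r_obs / √(r_xx · r_yy) = 0.56 / √(0.93 × 0.85) = 0.56 / √0.7905 = 0.56 / 0.8891 ≈ 0.63.

0.63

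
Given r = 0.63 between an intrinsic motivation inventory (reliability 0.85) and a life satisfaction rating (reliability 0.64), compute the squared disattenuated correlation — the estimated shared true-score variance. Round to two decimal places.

0.73

Disattenuated r = 0.63 / √(0.85 × 0.64) = 0.63 / 0.7376 = 0.8541.
Shared true-score variance = 0.8541² = 0.7295 ≈ 0.73.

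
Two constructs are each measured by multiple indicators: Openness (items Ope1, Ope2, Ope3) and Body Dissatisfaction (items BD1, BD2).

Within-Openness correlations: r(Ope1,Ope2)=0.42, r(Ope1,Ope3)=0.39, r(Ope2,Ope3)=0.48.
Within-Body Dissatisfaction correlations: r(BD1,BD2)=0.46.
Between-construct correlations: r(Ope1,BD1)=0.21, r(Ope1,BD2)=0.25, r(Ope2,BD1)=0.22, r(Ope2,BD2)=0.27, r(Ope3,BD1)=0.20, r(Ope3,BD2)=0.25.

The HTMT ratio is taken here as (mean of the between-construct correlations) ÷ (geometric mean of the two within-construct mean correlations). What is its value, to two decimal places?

0.52

Mean heterotrait r = 1.40/6 = 0.2333.
Mean within-Ope = 1.29/3 = 0.4300; mean within-BD = 0.46/1 = 0.4600.
Geometric mean = √(0.4300 × 0.4600) = 0.4447.
HTMT = 0.2333 / 0.4447 = 0.52.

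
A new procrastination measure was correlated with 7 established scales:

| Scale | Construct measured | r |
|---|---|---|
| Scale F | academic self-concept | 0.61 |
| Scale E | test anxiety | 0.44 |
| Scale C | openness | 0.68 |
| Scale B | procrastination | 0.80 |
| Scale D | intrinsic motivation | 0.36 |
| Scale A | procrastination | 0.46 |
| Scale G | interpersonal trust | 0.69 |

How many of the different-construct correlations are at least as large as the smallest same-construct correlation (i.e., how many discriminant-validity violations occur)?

Convergent (same construct = procrastination): Scale B, Scale A.
Smallest convergent = 0.46. Discriminant values: 0.61, 0.44, 0.68, 0.36, 0.69; count ≥ 0.46 → 3.

3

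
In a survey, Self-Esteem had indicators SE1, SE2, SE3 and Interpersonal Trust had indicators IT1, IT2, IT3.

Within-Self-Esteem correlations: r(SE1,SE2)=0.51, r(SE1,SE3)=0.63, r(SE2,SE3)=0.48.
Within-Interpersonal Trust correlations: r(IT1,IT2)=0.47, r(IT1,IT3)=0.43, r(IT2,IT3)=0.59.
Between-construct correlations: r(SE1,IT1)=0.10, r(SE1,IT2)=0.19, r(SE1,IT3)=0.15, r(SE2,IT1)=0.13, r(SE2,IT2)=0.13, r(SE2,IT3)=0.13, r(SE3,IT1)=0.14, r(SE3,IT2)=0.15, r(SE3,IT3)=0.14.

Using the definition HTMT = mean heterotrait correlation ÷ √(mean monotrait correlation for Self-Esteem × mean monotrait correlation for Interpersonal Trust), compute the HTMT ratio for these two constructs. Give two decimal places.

Between-construct mean = 1.26/9 = 0.1400.
Mean within-SE = 1.62/3 = 0.5400; mean within-IT = 1.49/3 = 0.4967.
Geometric mean = √(0.5400 × 0.4967) = 0.5179.
HTMT = 0.1400 / 0.5179 = 0.27.

0.27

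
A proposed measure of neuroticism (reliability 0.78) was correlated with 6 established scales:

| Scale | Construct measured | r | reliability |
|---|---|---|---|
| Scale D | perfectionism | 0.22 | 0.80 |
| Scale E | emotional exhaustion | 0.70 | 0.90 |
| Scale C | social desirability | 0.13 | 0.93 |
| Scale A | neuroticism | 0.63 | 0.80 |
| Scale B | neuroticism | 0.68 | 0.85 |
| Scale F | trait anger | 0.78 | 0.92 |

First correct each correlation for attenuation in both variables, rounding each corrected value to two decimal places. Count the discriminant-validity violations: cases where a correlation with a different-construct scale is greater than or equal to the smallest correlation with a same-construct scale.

Disattenuated r (r / √(r_scale · r_new)):
  Scale D (disc): 0.22 / √(0.80·0.78) = 0.28
  Scale E (disc): 0.70 / √(0.90·0.78) = 0.84
  Scale C (disc): 0.13 / √(0.93·0.78) = 0.15
  Scale A (conv): 0.63 / √(0.80·0.78) = 0.80
  Scale B (conv): 0.68 / √(0.85·0.78) = 0.84
  Scale F (disc): 0.78 / √(0.92·0.78) = 0.92
Smallest convergent = 0.80. Discriminant values: 0.28, 0.84, 0.15, 0.92; count ≥ 0.80 → 2.

2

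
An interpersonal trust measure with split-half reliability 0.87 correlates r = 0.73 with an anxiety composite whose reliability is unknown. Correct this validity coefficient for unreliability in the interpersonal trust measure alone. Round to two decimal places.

0.78

Single correction: r_c = r_obs / √r_xx = 0.73 / √0.87 = 0.73 / 0.9327 ≈ 0.78.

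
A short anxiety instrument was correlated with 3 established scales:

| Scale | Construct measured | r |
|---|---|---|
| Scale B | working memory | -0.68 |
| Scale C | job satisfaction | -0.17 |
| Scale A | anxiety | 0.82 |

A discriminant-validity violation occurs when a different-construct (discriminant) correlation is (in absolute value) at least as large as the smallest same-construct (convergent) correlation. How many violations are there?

Convergent (same construct = anxiety): Scale A.
Smallest convergent = 0.82. Discriminant |r|: 0.68, 0.17; count ≥ 0.82 → 0.

0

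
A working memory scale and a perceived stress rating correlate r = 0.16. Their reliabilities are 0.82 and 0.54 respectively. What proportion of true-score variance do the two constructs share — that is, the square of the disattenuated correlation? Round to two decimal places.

Disattenuated r = 0.16 / √(0.82 × 0.54) = 0.16 / 0.6654 = 0.2405.
Shared true-score variance = 0.2405² = 0.0578 ≈ 0.06.

0.06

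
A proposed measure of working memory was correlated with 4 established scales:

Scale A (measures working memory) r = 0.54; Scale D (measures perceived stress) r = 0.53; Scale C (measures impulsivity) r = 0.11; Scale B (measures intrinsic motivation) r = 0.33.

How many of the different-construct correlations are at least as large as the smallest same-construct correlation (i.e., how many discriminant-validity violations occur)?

0

Convergent (same construct = working memory): Scale A.
Smallest convergent = 0.54. Discriminant values: 0.53, 0.11, 0.33; count ≥ 0.54 → 0.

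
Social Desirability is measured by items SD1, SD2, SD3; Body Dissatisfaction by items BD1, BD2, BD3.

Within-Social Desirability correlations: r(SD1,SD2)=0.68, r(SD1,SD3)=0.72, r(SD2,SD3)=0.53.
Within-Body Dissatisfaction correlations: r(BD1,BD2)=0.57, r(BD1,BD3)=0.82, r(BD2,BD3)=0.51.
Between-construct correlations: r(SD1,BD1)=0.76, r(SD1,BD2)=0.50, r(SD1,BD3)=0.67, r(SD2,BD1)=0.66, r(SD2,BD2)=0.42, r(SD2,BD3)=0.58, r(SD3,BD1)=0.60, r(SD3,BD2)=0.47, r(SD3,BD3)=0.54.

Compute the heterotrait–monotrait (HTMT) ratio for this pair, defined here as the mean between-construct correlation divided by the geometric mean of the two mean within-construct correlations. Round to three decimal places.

Mean heterotrait r = 5.20/9 = 0.5778.
Mean within-SD = 1.93/3 = 0.6433; mean within-BD = 1.90/3 = 0.6333.
Geometric mean = √(0.6433 × 0.6333) = 0.6383.
HTMT = 0.5778 / 0.6383 = 0.905.

0.905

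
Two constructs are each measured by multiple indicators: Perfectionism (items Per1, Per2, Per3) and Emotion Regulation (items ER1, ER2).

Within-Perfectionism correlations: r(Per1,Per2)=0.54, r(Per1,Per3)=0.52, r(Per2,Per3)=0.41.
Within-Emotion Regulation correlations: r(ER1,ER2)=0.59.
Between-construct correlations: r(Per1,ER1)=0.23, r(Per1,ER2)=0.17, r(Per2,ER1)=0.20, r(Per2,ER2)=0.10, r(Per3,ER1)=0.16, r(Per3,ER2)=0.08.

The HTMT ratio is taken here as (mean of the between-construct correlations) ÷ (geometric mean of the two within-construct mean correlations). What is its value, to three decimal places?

Mean between = 0.94/6 = 0.1567.
Mean within-Per = 1.47/3 = 0.4900; mean within-ER = 0.59/1 = 0.5900.
Geometric mean = √(0.4900 × 0.5900) = 0.5377.
HTMT = 0.1567 / 0.5377 = 0.291.

0.291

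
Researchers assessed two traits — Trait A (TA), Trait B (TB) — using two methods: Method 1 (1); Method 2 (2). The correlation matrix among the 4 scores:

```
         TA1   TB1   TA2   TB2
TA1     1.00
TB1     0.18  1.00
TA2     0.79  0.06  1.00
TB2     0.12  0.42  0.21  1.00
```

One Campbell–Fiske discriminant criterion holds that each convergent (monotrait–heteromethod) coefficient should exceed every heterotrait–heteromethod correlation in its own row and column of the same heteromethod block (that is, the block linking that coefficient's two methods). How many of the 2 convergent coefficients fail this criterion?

0

Checking each validity diagonal entry against its comparison values:
TA (methods 1·2): 0.79 vs {0.12, 0.06} → pass.
TB (methods 1·2): 0.42 vs {0.06, 0.12} → pass.
0 of 2 fail.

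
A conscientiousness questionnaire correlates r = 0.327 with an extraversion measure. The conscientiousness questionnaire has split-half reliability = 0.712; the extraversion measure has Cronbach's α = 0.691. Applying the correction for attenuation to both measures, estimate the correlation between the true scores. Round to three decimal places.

0.466

r_true = r_obs / √(r_xx · r_yy) = 0.327 / √(0.712 × 0.691) = 0.327 / √0.491992 = 0.327 / 0.7014 ≈ 0.466.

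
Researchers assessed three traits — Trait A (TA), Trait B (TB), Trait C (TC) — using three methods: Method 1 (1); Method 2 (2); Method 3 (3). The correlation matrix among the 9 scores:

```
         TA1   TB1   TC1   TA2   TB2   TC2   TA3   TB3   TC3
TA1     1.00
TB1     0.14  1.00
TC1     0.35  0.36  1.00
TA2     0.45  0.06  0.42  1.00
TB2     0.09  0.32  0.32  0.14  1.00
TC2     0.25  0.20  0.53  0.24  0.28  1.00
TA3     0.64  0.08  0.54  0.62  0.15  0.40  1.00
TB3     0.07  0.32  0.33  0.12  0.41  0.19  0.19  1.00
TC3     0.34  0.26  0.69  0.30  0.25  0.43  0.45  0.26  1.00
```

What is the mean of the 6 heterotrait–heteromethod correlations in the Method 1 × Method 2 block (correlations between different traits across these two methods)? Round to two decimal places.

0.22

HTHM values (method 1 × method 2): 0.09, 0.25, 0.06, 0.20, 0.42, 0.32; mean = 1.34/6 = 0.22.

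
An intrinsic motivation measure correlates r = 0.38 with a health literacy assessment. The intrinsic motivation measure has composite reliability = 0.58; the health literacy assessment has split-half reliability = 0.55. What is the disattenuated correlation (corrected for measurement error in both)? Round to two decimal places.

0.67

r_true = r_obs / √(r_xx · r_yy) = 0.38 / √(0.58 × 0.55) = 0.38 / √0.3190 = 0.38 / 0.5648 ≈ 0.67.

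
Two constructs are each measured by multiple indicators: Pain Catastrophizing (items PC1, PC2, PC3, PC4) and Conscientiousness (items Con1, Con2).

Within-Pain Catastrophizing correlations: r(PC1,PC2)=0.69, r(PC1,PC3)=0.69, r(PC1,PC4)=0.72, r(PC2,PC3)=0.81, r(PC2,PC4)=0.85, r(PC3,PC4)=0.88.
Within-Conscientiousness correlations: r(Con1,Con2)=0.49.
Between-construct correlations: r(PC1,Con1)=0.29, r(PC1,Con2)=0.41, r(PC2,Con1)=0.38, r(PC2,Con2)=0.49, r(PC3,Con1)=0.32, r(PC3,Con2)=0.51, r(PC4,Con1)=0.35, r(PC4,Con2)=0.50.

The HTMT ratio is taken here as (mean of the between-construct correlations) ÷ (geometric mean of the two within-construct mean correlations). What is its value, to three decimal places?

0.660

Mean between = 3.25/8 = 0.4063.
Mean within-PC = 4.64/6 = 0.7733; mean within-Con = 0.49/1 = 0.4900.
Geometric mean = √(0.7733 × 0.4900) = 0.6156.
HTMT = 0.4063 / 0.6156 = 0.660.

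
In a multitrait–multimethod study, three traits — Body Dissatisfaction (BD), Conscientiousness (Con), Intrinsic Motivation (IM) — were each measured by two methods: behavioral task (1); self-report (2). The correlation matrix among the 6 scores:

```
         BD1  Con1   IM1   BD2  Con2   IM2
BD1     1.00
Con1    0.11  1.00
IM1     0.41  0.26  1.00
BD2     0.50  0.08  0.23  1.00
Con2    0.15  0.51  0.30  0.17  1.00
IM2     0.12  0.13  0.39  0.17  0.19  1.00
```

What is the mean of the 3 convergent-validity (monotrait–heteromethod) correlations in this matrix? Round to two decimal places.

Convergent values: 0.50, 0.51, 0.39; mean = 1.40/3 = 0.47.

0.47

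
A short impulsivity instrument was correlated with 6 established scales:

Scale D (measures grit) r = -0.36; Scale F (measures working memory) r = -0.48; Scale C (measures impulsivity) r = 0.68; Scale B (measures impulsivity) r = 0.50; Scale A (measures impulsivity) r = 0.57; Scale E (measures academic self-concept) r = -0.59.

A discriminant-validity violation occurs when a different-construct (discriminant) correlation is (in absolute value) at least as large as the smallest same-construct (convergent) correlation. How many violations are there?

Convergent (same construct = impulsivity): Scale C, Scale B, Scale A.
Smallest convergent = 0.50. Discriminant |r|: 0.36, 0.48, 0.59; count ≥ 0.50 → 1.

1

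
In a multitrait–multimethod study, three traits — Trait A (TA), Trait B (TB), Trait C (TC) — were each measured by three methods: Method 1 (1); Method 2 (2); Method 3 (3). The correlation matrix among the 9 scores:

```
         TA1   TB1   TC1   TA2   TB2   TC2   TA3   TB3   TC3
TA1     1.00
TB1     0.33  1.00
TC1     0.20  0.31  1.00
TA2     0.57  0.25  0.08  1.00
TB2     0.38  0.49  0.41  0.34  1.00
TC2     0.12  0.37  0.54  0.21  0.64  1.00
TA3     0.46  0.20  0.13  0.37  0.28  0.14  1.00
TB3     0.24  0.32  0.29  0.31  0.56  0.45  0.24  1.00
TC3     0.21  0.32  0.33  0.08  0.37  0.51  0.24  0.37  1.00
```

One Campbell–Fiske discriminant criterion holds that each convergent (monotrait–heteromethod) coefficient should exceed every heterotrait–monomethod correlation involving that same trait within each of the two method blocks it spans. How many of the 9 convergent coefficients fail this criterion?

6

Each convergent coefficient versus the relevant comparison correlations:
TA (methods 1·2): 0.57 vs {0.33, 0.34, 0.20, 0.21} → pass.
TA (methods 1·3): 0.46 vs {0.33, 0.24, 0.20, 0.24} → pass.
TA (methods 2·3): 0.37 vs {0.34, 0.24, 0.21, 0.24} → pass.
TB (methods 1·2): 0.49 vs {0.33, 0.34, 0.31, 0.64} → fail.
TB (methods 1·3): 0.32 vs {0.33, 0.24, 0.31, 0.37} → fail.
TB (methods 2·3): 0.56 vs {0.34, 0.24, 0.64, 0.37} → fail.
TC (methods 1·2): 0.54 vs {0.20, 0.21, 0.31, 0.64} → fail.
TC (methods 1·3): 0.33 vs {0.20, 0.24, 0.31, 0.37} → fail.
TC (methods 2·3): 0.51 vs {0.21, 0.24, 0.64, 0.37} → fail.
6 of 9 fail.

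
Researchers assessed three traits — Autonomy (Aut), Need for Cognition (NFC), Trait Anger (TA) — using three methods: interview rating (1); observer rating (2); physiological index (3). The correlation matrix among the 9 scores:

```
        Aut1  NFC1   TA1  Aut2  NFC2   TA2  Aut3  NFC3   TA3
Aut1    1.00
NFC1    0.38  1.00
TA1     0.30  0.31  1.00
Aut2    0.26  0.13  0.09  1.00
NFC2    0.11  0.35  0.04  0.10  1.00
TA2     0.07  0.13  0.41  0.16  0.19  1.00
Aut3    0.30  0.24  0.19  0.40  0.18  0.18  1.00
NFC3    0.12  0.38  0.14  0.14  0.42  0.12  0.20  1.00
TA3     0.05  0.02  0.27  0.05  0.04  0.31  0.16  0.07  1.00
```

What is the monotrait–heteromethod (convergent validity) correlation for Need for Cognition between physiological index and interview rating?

0.38

Same trait (NFC), different methods: r(NFC3, NFC1) = 0.38.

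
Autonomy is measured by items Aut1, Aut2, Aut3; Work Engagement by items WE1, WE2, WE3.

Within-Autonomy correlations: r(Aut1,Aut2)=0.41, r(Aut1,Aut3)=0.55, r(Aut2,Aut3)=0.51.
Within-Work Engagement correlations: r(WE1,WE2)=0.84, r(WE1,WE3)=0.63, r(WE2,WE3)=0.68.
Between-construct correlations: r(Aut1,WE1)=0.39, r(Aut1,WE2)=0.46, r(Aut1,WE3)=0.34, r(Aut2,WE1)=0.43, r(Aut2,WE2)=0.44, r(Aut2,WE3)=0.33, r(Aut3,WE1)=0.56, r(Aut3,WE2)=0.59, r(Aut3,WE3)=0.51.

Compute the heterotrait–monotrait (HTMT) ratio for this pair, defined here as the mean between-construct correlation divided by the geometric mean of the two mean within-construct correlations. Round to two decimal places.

Mean heterotrait r = 4.05/9 = 0.4500.
Mean within-Aut = 1.47/3 = 0.4900; mean within-WE = 2.15/3 = 0.7167.
Geometric mean = √(0.4900 × 0.7167) = 0.5926.
HTMT = 0.4500 / 0.5926 = 0.76.

0.76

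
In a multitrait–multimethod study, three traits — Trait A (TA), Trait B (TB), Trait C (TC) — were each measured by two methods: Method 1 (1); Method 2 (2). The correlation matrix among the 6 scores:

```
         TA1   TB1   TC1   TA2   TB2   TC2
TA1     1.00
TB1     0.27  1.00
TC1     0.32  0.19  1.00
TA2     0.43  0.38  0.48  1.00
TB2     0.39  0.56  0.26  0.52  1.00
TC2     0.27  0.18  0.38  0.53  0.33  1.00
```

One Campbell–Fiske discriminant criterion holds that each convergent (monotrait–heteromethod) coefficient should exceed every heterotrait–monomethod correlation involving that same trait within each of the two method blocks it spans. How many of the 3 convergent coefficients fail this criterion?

Each convergent coefficient versus the relevant comparison correlations:
TA (methods 1·2): 0.43 vs {0.27, 0.52, 0.32, 0.53} → fail.
TB (methods 1·2): 0.56 vs {0.27, 0.52, 0.19, 0.33} → pass.
TC (methods 1·2): 0.38 vs {0.32, 0.53, 0.19, 0.33} → fail.
2 of 3 fail.

2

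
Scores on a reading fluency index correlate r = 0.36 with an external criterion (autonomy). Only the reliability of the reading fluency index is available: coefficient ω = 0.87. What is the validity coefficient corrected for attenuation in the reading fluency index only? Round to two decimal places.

Single correction: r_c = r_obs / √r_xx = 0.36 / √0.87 = 0.36 / 0.9327 ≈ 0.39.

0.39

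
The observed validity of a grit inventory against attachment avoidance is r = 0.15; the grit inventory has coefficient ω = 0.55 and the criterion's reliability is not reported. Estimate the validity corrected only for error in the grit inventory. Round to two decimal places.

0.20

Single correction: r_c = r_obs / √r_xx = 0.15 / √0.55 = 0.15 / 0.7416 ≈ 0.20.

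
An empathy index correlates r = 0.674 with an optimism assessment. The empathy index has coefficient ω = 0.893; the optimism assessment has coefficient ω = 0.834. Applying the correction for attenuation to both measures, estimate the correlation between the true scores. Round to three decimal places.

r_true = r_obs / √(r_xx · r_yy) = 0.674 / √(0.893 × 0.834) = 0.674 / √0.744762 = 0.674 / 0.8630 ≈ 0.781.

0.781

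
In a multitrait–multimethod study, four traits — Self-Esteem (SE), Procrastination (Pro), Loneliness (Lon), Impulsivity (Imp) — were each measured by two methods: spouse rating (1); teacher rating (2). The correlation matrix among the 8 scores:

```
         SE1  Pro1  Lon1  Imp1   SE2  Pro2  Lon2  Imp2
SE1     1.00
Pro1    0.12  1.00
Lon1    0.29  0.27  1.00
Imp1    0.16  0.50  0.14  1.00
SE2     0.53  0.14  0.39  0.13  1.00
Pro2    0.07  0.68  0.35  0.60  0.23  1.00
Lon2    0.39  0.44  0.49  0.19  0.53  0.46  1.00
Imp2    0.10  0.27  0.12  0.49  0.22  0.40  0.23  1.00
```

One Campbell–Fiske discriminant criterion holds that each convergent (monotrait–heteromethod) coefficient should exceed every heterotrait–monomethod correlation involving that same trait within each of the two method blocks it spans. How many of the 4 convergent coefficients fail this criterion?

Checking each validity diagonal entry against its comparison values:
SE (methods 1·2): 0.53 vs {0.12, 0.23, 0.29, 0.53, 0.16, 0.22} → fail.
Pro (methods 1·2): 0.68 vs {0.12, 0.23, 0.27, 0.46, 0.50, 0.40} → pass.
Lon (methods 1·2): 0.49 vs {0.29, 0.53, 0.27, 0.46, 0.14, 0.23} → fail.
Imp (methods 1·2): 0.49 vs {0.16, 0.22, 0.50, 0.40, 0.14, 0.23} → fail.
3 of 4 fail.

3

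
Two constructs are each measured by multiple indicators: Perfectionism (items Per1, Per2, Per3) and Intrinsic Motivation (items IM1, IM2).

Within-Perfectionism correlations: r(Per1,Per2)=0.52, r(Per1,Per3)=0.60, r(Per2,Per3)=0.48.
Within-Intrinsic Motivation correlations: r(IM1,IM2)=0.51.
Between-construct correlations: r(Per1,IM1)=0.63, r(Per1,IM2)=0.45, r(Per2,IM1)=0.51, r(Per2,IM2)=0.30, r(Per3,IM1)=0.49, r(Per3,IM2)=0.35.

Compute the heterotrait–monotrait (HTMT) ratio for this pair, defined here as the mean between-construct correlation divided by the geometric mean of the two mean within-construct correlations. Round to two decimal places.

Mean heterotrait r = 2.73/6 = 0.4550.
Mean within-Per = 1.60/3 = 0.5333; mean within-IM = 0.51/1 = 0.5100.
Geometric mean = √(0.5333 × 0.5100) = 0.5215.
HTMT = 0.4550 / 0.5215 = 0.87.

0.87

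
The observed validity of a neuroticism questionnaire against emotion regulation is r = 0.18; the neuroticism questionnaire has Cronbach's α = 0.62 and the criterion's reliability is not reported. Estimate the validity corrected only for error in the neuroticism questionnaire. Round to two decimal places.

Single correction: r_c = r_obs / √r_xx = 0.18 / √0.62 = 0.18 / 0.7874 ≈ 0.23.

0.23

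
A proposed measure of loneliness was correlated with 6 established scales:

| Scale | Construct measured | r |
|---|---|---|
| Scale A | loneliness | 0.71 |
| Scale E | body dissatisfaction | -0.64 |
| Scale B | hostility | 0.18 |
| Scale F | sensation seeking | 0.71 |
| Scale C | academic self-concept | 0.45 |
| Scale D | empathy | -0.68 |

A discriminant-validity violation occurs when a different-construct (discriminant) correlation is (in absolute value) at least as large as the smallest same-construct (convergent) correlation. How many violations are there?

1

Convergent (same construct = loneliness): Scale A.
Smallest convergent = 0.71. Discriminant |r|: 0.64, 0.18, 0.71, 0.45, 0.68; count ≥ 0.71 → 1.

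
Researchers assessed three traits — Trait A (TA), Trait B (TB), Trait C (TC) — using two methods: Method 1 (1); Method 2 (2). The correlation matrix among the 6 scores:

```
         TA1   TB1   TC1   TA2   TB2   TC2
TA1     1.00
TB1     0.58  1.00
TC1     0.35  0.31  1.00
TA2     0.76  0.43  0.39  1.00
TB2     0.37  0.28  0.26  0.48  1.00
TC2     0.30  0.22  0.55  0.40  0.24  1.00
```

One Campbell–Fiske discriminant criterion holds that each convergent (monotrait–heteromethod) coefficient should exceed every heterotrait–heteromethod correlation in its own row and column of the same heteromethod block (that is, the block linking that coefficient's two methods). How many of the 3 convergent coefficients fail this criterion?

1

Checking each validity diagonal entry against its comparison values:
TA (methods 1·2): 0.76 vs {0.37, 0.43, 0.30, 0.39} → pass.
TB (methods 1·2): 0.28 vs {0.43, 0.37, 0.22, 0.26} → fail.
TC (methods 1·2): 0.55 vs {0.39, 0.30, 0.26, 0.22} → pass.
1 of 3 fail.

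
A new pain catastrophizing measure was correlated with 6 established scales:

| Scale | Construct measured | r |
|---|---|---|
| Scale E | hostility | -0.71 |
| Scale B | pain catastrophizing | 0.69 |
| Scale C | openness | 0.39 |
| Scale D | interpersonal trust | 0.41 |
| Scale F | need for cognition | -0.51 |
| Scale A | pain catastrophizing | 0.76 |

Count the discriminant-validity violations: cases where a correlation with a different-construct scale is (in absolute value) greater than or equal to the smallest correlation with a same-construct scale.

Convergent (same construct = pain catastrophizing): Scale B, Scale A.
Smallest convergent = 0.69. Discriminant |r|: 0.71, 0.39, 0.41, 0.51; count ≥ 0.69 → 1.

1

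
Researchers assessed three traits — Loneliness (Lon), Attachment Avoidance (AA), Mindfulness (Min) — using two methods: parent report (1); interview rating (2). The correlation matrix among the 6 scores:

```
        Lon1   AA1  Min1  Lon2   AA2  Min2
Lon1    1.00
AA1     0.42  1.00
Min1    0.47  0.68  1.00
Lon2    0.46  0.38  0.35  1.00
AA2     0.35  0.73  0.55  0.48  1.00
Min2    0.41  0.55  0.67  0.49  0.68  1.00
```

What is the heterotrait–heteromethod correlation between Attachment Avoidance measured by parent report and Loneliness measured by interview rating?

Different traits and methods: r(AA1, Lon2) = 0.38.

0.38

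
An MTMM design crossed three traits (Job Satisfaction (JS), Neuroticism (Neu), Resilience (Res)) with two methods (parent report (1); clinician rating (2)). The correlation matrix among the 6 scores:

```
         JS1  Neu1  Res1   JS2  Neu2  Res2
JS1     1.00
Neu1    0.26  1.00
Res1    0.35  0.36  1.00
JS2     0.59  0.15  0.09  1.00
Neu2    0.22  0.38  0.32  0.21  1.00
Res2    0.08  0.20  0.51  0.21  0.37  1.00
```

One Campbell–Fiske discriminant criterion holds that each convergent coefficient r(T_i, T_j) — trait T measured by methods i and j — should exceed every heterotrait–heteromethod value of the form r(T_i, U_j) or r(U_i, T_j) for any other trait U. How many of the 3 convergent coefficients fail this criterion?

Each convergent coefficient versus the relevant comparison correlations:
JS (methods 1·2): 0.59 vs {0.22, 0.15, 0.08, 0.09} → pass.
Neu (methods 1·2): 0.38 vs {0.15, 0.22, 0.20, 0.32} → pass.
Res (methods 1·2): 0.51 vs {0.09, 0.08, 0.32, 0.20} → pass.
0 of 3 fail.

0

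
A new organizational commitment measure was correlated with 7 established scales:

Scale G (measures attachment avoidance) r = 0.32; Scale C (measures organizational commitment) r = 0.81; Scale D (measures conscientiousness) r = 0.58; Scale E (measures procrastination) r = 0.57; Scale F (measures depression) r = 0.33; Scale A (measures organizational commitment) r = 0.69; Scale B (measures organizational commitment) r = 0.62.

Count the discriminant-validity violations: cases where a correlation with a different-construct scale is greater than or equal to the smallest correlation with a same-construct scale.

Convergent (same construct = organizational commitment): Scale C, Scale A, Scale B.
Smallest convergent = 0.62. Discriminant values: 0.32, 0.58, 0.57, 0.33; count ≥ 0.62 → 0.

0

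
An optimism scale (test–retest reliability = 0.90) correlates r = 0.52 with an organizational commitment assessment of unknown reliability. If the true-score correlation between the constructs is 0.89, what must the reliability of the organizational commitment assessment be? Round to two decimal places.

r_true = r_obs / √(r_xx · r_yy) ⇒ 0.89 = 0.52 / √(0.90 · r_yy).
√(0.90 · r_yy) = 0.52 / 0.89 = 0.5843; 0.90 · r_yy = 0.3414; r_yy = 0.3414 / 0.90 ≈ 0.38.

0.38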